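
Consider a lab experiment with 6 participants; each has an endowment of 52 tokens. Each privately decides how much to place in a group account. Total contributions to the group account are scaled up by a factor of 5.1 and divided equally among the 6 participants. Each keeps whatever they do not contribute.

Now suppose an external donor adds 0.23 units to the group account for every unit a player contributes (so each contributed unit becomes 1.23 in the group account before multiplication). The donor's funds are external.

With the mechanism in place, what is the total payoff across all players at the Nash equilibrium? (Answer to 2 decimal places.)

The effective private return per unit is now 5.1 × 1.23 / 6 = 1.0455 > 1, so every player's dominant strategy flips to full contribution.
So the Nash equilibrium is full contribution by all 6; the group earns 5.1 × 1.23 × 312 = 1957.18.

1957.18 tokens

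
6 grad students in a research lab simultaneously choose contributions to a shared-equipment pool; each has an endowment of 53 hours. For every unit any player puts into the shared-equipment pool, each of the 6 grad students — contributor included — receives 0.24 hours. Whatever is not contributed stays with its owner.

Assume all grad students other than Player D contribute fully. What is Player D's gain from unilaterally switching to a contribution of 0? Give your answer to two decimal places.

40.28 hours

Switching from a contribution of 53 to 0 lets Player D keep an extra 53 hours, but lowers the shared-equipment pool by 53, which costs Player D their own share of that drop: 0.24 × 53 = 12.72.
Net gain = 53 − 12.72 = 40.28. The private return per contributed unit (0.24) is below 1, so free-riding is indeed the best response regardless of what the others do.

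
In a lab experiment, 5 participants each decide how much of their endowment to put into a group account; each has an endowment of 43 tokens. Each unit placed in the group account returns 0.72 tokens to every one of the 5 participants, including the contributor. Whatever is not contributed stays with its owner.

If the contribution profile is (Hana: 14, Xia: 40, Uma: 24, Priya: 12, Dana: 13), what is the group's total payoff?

Total contributed: 14 + 40 + 24 + 12 + 13 = 103; total kept: 5 × 43 − 103 = 112.
The group account pays out 0.72 × 5 × 103 = 370.80 in aggregate.
Group total = 112 + 370.80 = 482.80.

482.80 tokens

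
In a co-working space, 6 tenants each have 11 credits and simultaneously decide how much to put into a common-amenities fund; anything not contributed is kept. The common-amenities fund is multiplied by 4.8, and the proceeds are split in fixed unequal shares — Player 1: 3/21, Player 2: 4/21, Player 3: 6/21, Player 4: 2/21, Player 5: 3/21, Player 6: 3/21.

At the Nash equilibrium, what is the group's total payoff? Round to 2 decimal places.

107.80 credits

Each unit j contributes comes back to j as 4.8 × (j's share), so j prefers to contribute only if that share exceeds 1/4.8 = 0.2083; otherwise keeping the unit dominates.
Player 3 alone (share 6/21) is above the threshold, contributing 11; the remaining 5 contribute 0. Total contributed: 11.
The common-amenities fund pays out 4.8 × 11 = 52.80 in total (split across the unequal shares, but the aggregate is all that matters for the group sum).
The 5 free-riders keep 11 each, adding 55. Group total = 55 + 52.80 = 107.80.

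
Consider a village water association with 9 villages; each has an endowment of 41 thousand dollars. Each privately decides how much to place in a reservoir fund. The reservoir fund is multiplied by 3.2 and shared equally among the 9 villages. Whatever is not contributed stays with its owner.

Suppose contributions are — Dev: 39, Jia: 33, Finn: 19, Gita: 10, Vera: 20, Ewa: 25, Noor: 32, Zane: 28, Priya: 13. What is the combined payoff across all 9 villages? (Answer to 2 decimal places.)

850.80 thousand dollars

Total contributed: 39 + 33 + 19 + 10 + 20 + 25 + 32 + 28 + 13 = 219; total kept: 9 × 41 − 219 = 150.
The reservoir fund pays out 3.2 × 219 = 700.80 in aggregate.
Group total = 150 + 700.80 = 850.80.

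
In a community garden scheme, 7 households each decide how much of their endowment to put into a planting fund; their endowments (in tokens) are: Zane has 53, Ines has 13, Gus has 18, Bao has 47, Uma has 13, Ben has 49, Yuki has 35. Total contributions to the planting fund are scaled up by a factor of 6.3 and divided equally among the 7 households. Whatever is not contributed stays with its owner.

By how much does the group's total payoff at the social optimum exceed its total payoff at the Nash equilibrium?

The private return per contributed unit is 6.3/7 = 0.9000 < 1 for every player regardless of endowment, so the Nash equilibrium is zero contribution and the group total is Σ E_j = 53 + 13 + 18 + 47 + 13 + 49 + 35 = 228.
Each contributed unit returns 6.300 to the group, so the social optimum is full contribution by everyone: group total = 6.300 × 228 = 1436.40.
Efficiency loss = (6.300 − 1) × 228 = 1208.40.

1208.40 tokens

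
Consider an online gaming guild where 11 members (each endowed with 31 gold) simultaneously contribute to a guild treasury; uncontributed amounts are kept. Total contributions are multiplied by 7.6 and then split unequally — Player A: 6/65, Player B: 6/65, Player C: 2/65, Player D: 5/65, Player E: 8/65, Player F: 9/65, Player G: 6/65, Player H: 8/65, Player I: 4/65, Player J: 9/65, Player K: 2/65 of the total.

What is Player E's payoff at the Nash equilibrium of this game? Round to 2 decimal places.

88.99 gold

For player j, contributing a unit is worthwhile iff 7.6 × (j's share) ≥ 1, i.e. iff j's share is at least 0.1316.
The shares above 0.1316 belong to Player F and Player J, contributing 31 each; the remaining 9 contribute 0. Total contributed: 62.
Player E keeps 31 and receives 7.6 × 62 × 8/65 = 57.99 from the guild treasury, for a payoff of 88.99.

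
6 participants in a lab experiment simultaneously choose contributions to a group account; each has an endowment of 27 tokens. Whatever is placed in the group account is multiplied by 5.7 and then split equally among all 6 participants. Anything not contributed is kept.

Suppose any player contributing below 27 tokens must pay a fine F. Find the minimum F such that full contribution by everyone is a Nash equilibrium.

Given the others contribute fully, the best deviation is to contribute 0 (any partial contribution still incurs the fine and gives up units whose private return 0.9500 is below 1).
Deviating from 27 to 0 saves 27 tokens but forfeits the deviator's share of the drop in the group account: 5.7/6 × 27 = 25.65.
So the deviation gain is 27 − 25.65 = 1.35, and the fine must be at least 1.35 tokens to wipe it out.

1.35 tokens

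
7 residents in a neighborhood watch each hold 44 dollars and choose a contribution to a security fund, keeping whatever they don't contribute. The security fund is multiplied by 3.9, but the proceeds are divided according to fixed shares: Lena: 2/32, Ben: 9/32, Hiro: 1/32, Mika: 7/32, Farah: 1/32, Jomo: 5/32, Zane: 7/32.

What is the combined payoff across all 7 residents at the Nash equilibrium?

435.60 dollars

A player with share s gets back 3.9·s per unit contributed, so full contribution is dominant for anyone with s > 1/3.9 = 0.2564 and zero contribution is dominant for anyone below.
The only share above 0.2564 is Ben's 9/32, contributing 44; the remaining 6 contribute 0. Total contributed: 44.
The security fund pays out 3.9 × 44 = 171.60 in total (split across the unequal shares, but the aggregate is all that matters for the group sum).
The 6 free-riders keep 44 each, adding 264. Group total = 264 + 171.60 = 435.60.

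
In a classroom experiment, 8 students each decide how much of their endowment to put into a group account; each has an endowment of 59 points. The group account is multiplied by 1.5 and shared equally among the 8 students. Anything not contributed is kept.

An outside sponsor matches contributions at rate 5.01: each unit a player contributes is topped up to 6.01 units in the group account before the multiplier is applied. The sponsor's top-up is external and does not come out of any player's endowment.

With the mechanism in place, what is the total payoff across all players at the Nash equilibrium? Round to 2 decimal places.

Under the mechanism each unit contributed yields 1.5 × 6.01 / 8 = 1.1269 back to its contributor per unit of net cost, which exceeds 1, making full contribution the dominant choice for everyone.
So the Nash equilibrium is full contribution by all 8; the group earns 1.5 × 6.01 × 472 = 4255.08.

4255.08 points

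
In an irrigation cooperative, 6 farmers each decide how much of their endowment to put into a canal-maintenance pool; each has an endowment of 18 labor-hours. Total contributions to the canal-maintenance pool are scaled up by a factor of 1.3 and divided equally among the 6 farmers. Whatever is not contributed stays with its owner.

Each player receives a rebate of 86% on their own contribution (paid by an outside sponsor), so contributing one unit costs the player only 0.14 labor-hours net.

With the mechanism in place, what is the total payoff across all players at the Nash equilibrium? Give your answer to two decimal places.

The effective private return per unit is now (1.3/6) / 0.14 = 1.5476 > 1, so every player's dominant strategy flips to full contribution.
At the Nash equilibrium everyone contributes 18. Group total payoff = 6 × (18 × 0.86 + 1.3 × 18) = 233.28.

233.28 labor-hours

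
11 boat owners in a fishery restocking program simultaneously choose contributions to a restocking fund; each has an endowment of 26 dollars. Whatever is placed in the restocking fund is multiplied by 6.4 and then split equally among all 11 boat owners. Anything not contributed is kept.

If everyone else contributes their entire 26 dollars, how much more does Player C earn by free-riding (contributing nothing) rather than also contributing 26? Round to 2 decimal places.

10.87 dollars

Switching from a contribution of 26 to 0 lets Player C keep an extra 26 dollars, but lowers the restocking fund by 26, which costs Player C their own share of that drop: 6.4/11 × 26 = 15.13.
Net gain = 26 − 15.13 = 10.87. The private return per contributed unit (0.5818) is below 1, so free-riding is indeed the best response regardless of what the others do.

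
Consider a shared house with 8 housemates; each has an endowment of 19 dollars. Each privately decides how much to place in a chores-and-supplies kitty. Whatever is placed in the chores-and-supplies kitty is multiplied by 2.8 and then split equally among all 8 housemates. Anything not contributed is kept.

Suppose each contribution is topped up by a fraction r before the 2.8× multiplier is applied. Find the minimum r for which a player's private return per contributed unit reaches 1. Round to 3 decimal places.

With matching at rate r, one contributed unit becomes (1 + r) in the chores-and-supplies kitty and returns 2.8 × (1 + r) / 8 to the contributor.
Setting this equal to 1: 1 + r = 8/2.8 = 2.8571.
So the minimum matching rate is r = 2.8571 − 1 = 1.857.

1.857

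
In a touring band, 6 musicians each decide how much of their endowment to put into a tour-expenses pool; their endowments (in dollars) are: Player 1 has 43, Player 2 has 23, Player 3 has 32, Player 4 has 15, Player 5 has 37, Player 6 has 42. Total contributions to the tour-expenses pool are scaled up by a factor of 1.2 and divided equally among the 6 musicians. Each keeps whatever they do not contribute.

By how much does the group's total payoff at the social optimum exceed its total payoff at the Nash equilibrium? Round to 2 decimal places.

38.40 dollars

The private return per contributed unit is 1.2/6 = 0.2000 < 1 for every player regardless of endowment, so the Nash equilibrium is zero contribution and the group total is Σ E_j = 43 + 23 + 32 + 15 + 37 + 42 = 192.
Each contributed unit returns 1.200 to the group, so the social optimum is full contribution by everyone: group total = 1.200 × 192 = 230.40.
Efficiency loss = (1.200 − 1) × 192 = 38.40.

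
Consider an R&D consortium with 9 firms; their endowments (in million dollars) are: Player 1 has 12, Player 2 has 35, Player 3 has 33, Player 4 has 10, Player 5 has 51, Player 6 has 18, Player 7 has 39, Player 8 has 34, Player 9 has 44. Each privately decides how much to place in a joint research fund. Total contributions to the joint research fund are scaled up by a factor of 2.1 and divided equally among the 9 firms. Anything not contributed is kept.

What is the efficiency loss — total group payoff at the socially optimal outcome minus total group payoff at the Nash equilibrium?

303.60 million dollars

The private return per contributed unit is 2.1/9 = 0.2333 < 1 for every player regardless of endowment, so the Nash equilibrium is zero contribution and the group total is Σ E_j = 12 + 35 + 33 + 10 + 51 + 18 + 39 + 34 + 44 = 276.
Each contributed unit returns 2.100 to the group, so the social optimum is full contribution by everyone: group total = 2.100 × 276 = 579.60.
Efficiency loss = (2.100 − 1) × 276 = 303.60.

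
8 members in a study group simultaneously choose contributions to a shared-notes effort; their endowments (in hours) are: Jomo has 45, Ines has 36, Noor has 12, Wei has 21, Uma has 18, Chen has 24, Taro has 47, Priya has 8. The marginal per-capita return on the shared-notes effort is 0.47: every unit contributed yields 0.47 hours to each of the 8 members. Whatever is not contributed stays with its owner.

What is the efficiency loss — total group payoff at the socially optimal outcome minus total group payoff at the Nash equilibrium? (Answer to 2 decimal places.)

The private return per contributed unit is 0.47 < 1 for everyone, so the Nash equilibrium is zero contribution and the group total is Σ E_j = 45 + 36 + 12 + 21 + 18 + 24 + 47 + 8 = 211.
Each contributed unit returns 3.760 to the group, so the social optimum is full contribution by everyone: group total = 3.760 × 211 = 793.36.
Efficiency loss = (3.760 − 1) × 211 = 582.36.

582.36 hours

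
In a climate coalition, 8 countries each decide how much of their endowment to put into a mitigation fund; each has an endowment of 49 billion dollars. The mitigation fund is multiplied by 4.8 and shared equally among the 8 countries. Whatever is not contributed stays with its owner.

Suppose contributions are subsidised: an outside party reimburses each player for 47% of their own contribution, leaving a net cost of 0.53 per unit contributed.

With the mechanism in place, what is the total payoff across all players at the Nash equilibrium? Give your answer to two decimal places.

2065.84 billion dollars

Under the mechanism each unit contributed yields (4.8/8) / 0.53 = 1.1321 back to its contributor per unit of net cost, which exceeds 1, making full contribution the dominant choice for everyone.
At the Nash equilibrium everyone contributes 49. Group total payoff = 8 × (49 × 0.47 + 4.8 × 49) = 2065.84.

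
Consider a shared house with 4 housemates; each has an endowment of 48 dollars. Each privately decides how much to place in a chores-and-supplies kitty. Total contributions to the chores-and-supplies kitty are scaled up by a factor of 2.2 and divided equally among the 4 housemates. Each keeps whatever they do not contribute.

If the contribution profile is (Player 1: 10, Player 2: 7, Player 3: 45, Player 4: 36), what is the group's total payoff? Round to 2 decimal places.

309.60 dollars

Total contributed: 10 + 7 + 45 + 36 = 98; total kept: 4 × 48 − 98 = 94.
The chores-and-supplies kitty pays out 2.2 × 98 = 215.60 in aggregate.
Group total = 94 + 215.60 = 309.60.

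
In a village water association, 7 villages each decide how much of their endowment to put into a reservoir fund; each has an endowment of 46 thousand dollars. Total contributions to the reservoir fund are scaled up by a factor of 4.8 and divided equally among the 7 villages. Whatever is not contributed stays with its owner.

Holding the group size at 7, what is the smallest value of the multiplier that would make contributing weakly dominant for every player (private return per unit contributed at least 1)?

7

A contributed unit returns (multiplier)/7 to its contributor.
This reaches 1 exactly when the multiplier is 7.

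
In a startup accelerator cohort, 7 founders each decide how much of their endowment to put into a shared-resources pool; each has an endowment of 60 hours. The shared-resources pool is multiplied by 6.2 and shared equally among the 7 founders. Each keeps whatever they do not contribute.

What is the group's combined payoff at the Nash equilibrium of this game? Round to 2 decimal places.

Each contributed unit returns 6.2/7 = 0.8857 to its contributor — below 1 — so contributing 0 is dominant for every player. At the Nash equilibrium everyone keeps their 60, and the group total is 7 × 60 = 420.

420.00 hours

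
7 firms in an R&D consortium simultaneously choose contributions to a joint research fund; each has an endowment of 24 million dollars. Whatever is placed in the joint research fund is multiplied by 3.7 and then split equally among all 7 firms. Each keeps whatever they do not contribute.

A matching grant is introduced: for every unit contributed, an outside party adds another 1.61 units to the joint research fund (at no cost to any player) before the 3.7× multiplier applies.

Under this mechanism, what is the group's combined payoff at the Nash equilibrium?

1622.38 million dollars

The effective private return per unit is now 3.7 × 2.61 / 7 = 1.3796 > 1, so every player's dominant strategy flips to full contribution.
So the Nash equilibrium is full contribution by all 7; the group earns 3.7 × 2.61 × 168 = 1622.38.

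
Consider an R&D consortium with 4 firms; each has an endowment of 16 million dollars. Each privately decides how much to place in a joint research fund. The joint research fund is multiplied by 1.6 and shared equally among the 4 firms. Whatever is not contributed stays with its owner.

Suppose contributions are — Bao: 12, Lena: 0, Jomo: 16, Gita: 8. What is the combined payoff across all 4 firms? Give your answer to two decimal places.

Total contributed: 12 + 0 + 16 + 8 = 36; total kept: 4 × 16 − 36 = 28.
The joint research fund pays out 1.6 × 36 = 57.60 in aggregate.
Group total = 28 + 57.60 = 85.60.

85.60 million dollars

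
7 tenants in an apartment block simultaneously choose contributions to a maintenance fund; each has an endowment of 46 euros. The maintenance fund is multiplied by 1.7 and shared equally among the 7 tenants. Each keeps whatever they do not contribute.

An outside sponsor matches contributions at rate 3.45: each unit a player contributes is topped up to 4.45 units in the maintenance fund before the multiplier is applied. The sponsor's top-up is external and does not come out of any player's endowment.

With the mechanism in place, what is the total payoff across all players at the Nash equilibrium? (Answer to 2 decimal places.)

2435.93 euros

With the mechanism, a contributed unit returns 1.7 × 4.45 / 7 = 1.0807 per unit of net cost to the contributor — now above 1 — so contributing fully is weakly dominant for every player.
So the Nash equilibrium is full contribution by all 7; the group earns 1.7 × 4.45 × 322 = 2435.93.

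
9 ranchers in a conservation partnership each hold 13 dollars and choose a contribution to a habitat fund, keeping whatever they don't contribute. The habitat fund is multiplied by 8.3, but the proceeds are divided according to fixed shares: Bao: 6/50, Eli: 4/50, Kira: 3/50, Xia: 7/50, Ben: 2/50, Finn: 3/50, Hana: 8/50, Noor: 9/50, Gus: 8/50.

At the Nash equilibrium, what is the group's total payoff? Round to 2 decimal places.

Player j's private return per contributed unit is 8.3 × (j's share). Contributing is weakly dominant for j when that share is at least 1/8.3 = 0.1205, and contributing 0 is dominant otherwise.
Xia, Hana, Noor and Gus clear that bar, contributing 13 each; the remaining 5 contribute 0. Total contributed: 52.
The habitat fund pays out 8.3 × 52 = 431.60 in total (split across the unequal shares, but the aggregate is all that matters for the group sum).
The 5 free-riders keep 13 each, adding 65. Group total = 65 + 431.60 = 496.60.

496.60 dollars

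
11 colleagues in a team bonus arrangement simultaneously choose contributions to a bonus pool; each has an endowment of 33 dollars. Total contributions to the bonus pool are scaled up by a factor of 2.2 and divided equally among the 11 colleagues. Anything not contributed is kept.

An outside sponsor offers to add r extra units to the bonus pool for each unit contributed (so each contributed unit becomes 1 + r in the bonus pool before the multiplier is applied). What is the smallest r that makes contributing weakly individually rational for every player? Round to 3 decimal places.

4.000

With matching at rate r, one contributed unit becomes (1 + r) in the bonus pool and returns 2.2 × (1 + r) / 11 to the contributor.
Setting this equal to 1: 1 + r = 11/2.2 = 5.0000.
So the minimum matching rate is r = 5.0000 − 1 = 4.000.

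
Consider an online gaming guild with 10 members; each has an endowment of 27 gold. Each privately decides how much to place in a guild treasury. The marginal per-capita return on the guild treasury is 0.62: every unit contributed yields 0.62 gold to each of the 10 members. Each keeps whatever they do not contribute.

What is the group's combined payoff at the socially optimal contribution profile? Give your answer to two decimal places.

1674.00 gold

Each contributed unit returns 6.200 to the group as a whole (0.62 to each of 10 players), which exceeds 1, so the social optimum is full contribution: group total = 6.200 × 270 = 1674.00.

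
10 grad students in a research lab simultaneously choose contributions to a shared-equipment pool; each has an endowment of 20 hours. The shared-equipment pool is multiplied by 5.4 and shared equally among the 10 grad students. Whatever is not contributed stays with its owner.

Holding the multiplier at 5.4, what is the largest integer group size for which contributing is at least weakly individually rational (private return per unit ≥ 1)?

Private return per unit is 5.4/(group size), which is ≥ 1 whenever the group size is ≤ 5.4.
The largest such integer is 5.

5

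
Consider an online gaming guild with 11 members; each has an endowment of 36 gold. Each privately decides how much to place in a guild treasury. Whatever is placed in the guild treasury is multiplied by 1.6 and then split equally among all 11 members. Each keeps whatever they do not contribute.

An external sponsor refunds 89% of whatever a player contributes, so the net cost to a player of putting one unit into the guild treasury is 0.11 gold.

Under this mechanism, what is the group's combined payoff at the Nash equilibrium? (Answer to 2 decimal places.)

With the mechanism, a contributed unit returns (1.6/11) / 0.11 = 1.3223 per unit of net cost to the contributor — now above 1 — so contributing fully is weakly dominant for every player.
At the Nash equilibrium everyone contributes 36. Group total payoff = 11 × (36 × 0.89 + 1.6 × 36) = 986.04.

986.04 gold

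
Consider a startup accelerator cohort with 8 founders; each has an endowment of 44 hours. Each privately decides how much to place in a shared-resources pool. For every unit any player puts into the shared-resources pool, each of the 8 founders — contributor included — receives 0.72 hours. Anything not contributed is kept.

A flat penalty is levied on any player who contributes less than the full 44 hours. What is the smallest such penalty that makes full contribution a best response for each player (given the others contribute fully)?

Given the others contribute fully, the best deviation is to contribute 0 (any partial contribution still incurs the fine and gives up units whose private return 0.72 is below 1).
Deviating from 44 to 0 saves 44 hours but forfeits the deviator's share of the drop in the shared-resources pool: 0.72 × 44 = 31.68.
So the deviation gain is 44 − 31.68 = 12.32, and the fine must be at least 12.32 hours to wipe it out.

12.32 hours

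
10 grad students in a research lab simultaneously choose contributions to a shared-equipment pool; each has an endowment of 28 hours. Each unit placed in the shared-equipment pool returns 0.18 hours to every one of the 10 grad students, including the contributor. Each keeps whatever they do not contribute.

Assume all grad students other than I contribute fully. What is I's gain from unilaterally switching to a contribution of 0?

Switching from a contribution of 28 to 0 lets I keep an extra 28 hours, but lowers the shared-equipment pool by 28, which costs I their own share of that drop: 0.18 × 28 = 5.04.
Net gain = 28 − 5.04 = 22.96. The private return per contributed unit (0.18) is below 1, so free-riding is indeed the best response regardless of what the others do.

22.96 hours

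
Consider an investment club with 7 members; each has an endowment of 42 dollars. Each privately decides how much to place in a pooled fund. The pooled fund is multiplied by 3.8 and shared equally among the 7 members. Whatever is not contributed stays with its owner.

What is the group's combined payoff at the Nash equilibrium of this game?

Each contributed unit returns 3.8/7 = 0.5429 to its contributor — below 1 — so contributing 0 is dominant for every player. At the Nash equilibrium everyone keeps their 42, and the group total is 7 × 42 = 294.

294.00 dollars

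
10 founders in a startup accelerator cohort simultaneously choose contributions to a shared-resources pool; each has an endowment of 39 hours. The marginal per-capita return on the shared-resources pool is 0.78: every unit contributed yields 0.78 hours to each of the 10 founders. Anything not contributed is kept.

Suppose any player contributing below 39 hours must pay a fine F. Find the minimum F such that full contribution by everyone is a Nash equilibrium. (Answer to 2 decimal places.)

8.58 hours

Given the others contribute fully, the best deviation is to contribute 0 (any partial contribution still incurs the fine and gives up units whose private return 0.78 is below 1).
Deviating from 39 to 0 saves 39 hours but forfeits the deviator's share of the drop in the shared-resources pool: 0.78 × 39 = 30.42.
So the deviation gain is 39 − 30.42 = 8.58, and the fine must be at least 8.58 hours to wipe it out.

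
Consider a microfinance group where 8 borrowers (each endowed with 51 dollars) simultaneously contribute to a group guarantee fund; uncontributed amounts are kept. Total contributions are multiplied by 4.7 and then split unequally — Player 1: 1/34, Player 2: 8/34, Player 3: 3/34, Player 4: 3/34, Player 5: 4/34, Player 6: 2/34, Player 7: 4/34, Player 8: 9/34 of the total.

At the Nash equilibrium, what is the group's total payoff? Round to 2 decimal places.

785.40 dollars

A player with share s gets back 4.7·s per unit contributed, so full contribution is dominant for anyone with s > 1/4.7 = 0.2128 and zero contribution is dominant for anyone below.
The shares above 0.2128 belong to Player 2 and Player 8, contributing 51 each; the remaining 6 contribute 0. Total contributed: 102.
The group guarantee fund pays out 4.7 × 102 = 479.40 in total (split across the unequal shares, but the aggregate is all that matters for the group sum).
The 6 free-riders keep 51 each, adding 306. Group total = 306 + 479.40 = 785.40.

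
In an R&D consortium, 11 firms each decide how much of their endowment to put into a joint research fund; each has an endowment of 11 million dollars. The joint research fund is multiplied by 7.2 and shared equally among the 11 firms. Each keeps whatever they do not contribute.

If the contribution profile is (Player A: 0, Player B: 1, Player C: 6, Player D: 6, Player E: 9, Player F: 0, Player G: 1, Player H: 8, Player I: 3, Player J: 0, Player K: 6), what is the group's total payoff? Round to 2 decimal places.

369.00 million dollars

Total contributed: 0 + 1 + 6 + 6 + 9 + 0 + 1 + 8 + 3 + 0 + 6 = 40; total kept: 11 × 11 − 40 = 81.
The joint research fund pays out 7.2 × 40 = 288.00 in aggregate.
Group total = 81 + 288.00 = 369.00.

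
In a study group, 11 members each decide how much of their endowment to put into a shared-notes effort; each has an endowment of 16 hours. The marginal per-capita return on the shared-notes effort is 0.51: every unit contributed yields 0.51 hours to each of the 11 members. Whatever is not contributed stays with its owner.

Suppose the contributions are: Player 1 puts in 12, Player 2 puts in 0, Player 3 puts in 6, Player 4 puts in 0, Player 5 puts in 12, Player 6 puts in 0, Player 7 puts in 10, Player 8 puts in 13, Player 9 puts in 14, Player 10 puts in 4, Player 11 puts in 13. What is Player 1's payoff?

Total contributed: 12 + 0 + 6 + 0 + 12 + 0 + 10 + 13 + 14 + 4 + 13 = 84.
Each receives 0.51 × 84 = 42.84 from the shared-notes effort.
Player 1 keeps 16 − 12 = 4, so Player 1's payoff is 4 + 42.84 = 46.84.

46.84 hours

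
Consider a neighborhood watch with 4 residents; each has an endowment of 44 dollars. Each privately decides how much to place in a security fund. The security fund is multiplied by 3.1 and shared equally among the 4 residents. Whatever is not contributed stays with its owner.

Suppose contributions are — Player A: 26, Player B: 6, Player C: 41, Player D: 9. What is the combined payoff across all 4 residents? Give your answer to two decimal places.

348.20 dollars

Total contributed: 26 + 6 + 41 + 9 = 82; total kept: 4 × 44 − 82 = 94.
The security fund pays out 3.1 × 82 = 254.20 in aggregate.
Group total = 94 + 254.20 = 348.20.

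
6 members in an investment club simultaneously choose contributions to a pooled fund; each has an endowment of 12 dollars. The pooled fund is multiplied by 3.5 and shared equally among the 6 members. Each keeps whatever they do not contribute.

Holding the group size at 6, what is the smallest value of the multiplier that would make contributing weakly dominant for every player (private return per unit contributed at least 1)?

A contributed unit returns (multiplier)/6 to its contributor.
This reaches 1 exactly when the multiplier is 6.

6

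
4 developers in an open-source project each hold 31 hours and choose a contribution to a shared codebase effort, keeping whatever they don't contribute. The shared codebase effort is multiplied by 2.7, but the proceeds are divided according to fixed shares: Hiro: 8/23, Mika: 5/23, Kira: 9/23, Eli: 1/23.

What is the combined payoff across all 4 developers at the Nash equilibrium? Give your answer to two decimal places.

Player j's private return per contributed unit is 2.7 × (j's share). Contributing is weakly dominant for j when that share is at least 1/2.7 = 0.3704, and contributing 0 is dominant otherwise.
Only Kira (9/23) clears that bar, contributing 31; the remaining 3 contribute 0. Total contributed: 31.
The shared codebase effort pays out 2.7 × 31 = 83.70 in total (split across the unequal shares, but the aggregate is all that matters for the group sum).
The 3 free-riders keep 31 each, adding 93. Group total = 93 + 83.70 = 176.70.

176.70 hours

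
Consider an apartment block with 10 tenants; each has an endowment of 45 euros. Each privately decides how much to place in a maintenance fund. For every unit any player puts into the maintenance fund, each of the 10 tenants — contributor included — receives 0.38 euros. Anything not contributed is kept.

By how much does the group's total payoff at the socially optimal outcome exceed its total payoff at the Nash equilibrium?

The private return per contributed unit is 0.38 < 1, so contributing 0 is dominant for every player. At the Nash equilibrium everyone keeps their 45, and the group total is 10 × 45 = 450.
Each contributed unit returns 3.800 to the group as a whole (0.38 to each of 10 players), which exceeds 1, so the social optimum is full contribution: group total = 3.800 × 450 = 1710.00.
Efficiency loss = 1710.00 − 450 = 1260.00.

1260.00 euros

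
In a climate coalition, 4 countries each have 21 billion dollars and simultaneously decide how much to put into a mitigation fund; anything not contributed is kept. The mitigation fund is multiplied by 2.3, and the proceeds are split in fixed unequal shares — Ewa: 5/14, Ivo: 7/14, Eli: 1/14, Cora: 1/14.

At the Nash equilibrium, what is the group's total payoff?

A player with share s gets back 2.3·s per unit contributed, so full contribution is dominant for anyone with s > 1/2.3 = 0.4348 and zero contribution is dominant for anyone below.
The only share above 0.4348 is Ivo's 7/14, contributing 21; the remaining 3 contribute 0. Total contributed: 21.
The mitigation fund pays out 2.3 × 21 = 48.30 in total (split across the unequal shares, but the aggregate is all that matters for the group sum).
The 3 free-riders keep 21 each, adding 63. Group total = 63 + 48.30 = 111.30.

111.30 billion dollars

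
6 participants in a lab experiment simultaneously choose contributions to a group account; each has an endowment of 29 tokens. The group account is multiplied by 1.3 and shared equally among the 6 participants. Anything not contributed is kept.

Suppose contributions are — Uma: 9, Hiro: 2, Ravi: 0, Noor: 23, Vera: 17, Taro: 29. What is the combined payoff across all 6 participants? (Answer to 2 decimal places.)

198.00 tokens

Total contributed: 9 + 2 + 0 + 23 + 17 + 29 = 80; total kept: 6 × 29 − 80 = 94.
The group account pays out 1.3 × 80 = 104.00 in aggregate.
Group total = 94 + 104.00 = 198.00.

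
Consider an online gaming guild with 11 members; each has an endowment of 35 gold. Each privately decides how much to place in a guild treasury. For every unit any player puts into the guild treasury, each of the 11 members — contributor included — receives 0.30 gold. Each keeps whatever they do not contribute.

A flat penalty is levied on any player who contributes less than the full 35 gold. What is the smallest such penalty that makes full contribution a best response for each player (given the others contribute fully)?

Given the others contribute fully, the best deviation is to contribute 0 (any partial contribution still incurs the fine and gives up units whose private return 0.30 is below 1).
Deviating from 35 to 0 saves 35 gold but forfeits the deviator's share of the drop in the guild treasury: 0.30 × 35 = 10.50.
So the deviation gain is 35 − 10.50 = 24.50, and the fine must be at least 24.50 gold to wipe it out.

24.50 gold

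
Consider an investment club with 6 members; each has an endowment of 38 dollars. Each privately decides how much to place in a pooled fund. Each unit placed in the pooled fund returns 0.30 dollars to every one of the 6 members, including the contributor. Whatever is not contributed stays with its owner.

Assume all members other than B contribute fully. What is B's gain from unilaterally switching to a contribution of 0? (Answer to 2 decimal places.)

26.60 dollars

Switching from a contribution of 38 to 0 lets B keep an extra 38 dollars, but lowers the pooled fund by 38, which costs B their own share of that drop: 0.30 × 38 = 11.40.
Net gain = 38 − 11.40 = 26.60. The private return per contributed unit (0.30) is below 1, so free-riding is indeed the best response regardless of what the others do.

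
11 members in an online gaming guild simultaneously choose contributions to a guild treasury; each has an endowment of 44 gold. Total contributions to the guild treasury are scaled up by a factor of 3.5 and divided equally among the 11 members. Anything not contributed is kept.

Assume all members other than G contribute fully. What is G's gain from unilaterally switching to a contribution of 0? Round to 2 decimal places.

Switching from a contribution of 44 to 0 lets G keep an extra 44 gold, but lowers the guild treasury by 44, which costs G their own share of that drop: 3.5/11 × 44 = 14.00.
Net gain = 44 − 14.00 = 30.00. The private return per contributed unit (0.3182) is below 1, so free-riding is indeed the best response regardless of what the others do.

30.00 gold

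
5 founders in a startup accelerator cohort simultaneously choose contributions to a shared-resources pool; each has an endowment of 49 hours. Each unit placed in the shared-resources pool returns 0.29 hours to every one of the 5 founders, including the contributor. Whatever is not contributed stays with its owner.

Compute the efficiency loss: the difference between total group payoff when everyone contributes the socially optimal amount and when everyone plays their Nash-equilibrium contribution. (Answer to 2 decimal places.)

The private return per contributed unit is 0.29 < 1, so contributing 0 is dominant for every player. At the Nash equilibrium everyone keeps their 49, and the group total is 5 × 49 = 245.
Each contributed unit returns 1.450 to the group as a whole (0.29 to each of 5 players), which exceeds 1, so the social optimum is full contribution: group total = 1.450 × 245 = 355.25.
Efficiency loss = 355.25 − 245 = 110.25.

110.25 hours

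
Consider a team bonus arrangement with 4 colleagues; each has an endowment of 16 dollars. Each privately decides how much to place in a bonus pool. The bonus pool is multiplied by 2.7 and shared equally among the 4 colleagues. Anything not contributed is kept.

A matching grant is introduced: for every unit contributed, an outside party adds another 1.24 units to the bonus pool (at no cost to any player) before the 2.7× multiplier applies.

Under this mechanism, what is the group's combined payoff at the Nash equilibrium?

387.07 dollars

Under the mechanism each unit contributed yields 2.7 × 2.24 / 4 = 1.5120 back to its contributor per unit of net cost, which exceeds 1, making full contribution the dominant choice for everyone.
At the Nash equilibrium everyone contributes 16. Group total payoff = 2.7 × 2.24 × 64 = 387.07.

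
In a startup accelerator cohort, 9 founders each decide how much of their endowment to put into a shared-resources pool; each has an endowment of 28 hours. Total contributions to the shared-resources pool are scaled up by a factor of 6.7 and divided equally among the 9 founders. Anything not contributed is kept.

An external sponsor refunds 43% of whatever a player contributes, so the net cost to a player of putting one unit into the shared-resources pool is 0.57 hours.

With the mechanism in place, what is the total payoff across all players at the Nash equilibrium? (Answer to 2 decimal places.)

With the mechanism, a contributed unit returns (6.7/9) / 0.57 = 1.3060 per unit of net cost to the contributor — now above 1 — so contributing fully is weakly dominant for every player.
So the Nash equilibrium is full contribution by all 9; the group earns 9 × (28 × 0.43 + 6.7 × 28) = 1796.76.

1796.76 hours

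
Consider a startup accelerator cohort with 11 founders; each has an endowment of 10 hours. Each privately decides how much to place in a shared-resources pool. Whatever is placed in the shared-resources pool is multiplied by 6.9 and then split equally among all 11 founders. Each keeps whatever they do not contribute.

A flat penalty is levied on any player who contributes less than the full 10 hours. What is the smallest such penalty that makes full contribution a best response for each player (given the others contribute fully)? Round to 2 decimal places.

Given the others contribute fully, the best deviation is to contribute 0 (any partial contribution still incurs the fine and gives up units whose private return 0.6273 is below 1).
Deviating from 10 to 0 saves 10 hours but forfeits the deviator's share of the drop in the shared-resources pool: 6.9/11 × 10 = 6.27.
So the deviation gain is 10 − 6.27 = 3.73, and the fine must be at least 3.73 hours to wipe it out.

3.73 hours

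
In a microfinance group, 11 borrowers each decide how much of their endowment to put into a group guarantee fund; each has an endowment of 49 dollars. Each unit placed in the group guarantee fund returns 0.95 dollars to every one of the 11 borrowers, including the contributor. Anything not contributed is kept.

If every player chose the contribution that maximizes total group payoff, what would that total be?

5632.55 dollars

Each contributed unit returns 10.450 to the group as a whole (0.95 to each of 11 players), which exceeds 1, so the social optimum is full contribution: group total = 10.450 × 539 = 5632.55.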